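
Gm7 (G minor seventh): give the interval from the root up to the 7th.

Spelling the chord: G Bb D F.
The root is G and the 7th is F.
From G to F: 10 semitones over a seventh = minor.

minor 7th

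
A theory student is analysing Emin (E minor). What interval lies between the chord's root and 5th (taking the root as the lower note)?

perfect 5th

Spelling the chord: E-G-B.
Root = E; 5th = B.
E up to B spans 5 letter names and 7 semitones — a perfect fifth.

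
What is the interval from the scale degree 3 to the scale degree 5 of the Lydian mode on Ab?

Spelling the Lydian mode on Ab: Ab Bb C D Eb F G.
The scale degree 3 is C and the 5th degree is Eb.
3 letter names make it a third; at 3 semitones (a half step narrower than major) the quality is minor.

minor third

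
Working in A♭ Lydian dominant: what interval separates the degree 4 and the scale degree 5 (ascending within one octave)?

minor second

A♭ lydian dominant: A♭ B♭ C D E♭ F G♭.
Degree 4 = D; 5th degree = E♭.
D up to E♭ is 1 semitone, a half step narrower than a major second, so the interval is minor.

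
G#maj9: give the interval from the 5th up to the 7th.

G#maj9: G#-B#-D#-F##-A#.
So we need the interval from D# up to F##.
D# up to F## spans 3 letter names and 4 semitones — a major third.

major third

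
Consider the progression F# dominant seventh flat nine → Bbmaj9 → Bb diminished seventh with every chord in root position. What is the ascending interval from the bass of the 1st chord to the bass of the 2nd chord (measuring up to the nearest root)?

The roots are F# and Bb.
From F# to Bb: 4 semitones over a fourth = diminished.

d4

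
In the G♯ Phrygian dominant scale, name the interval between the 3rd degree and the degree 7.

diminished fifth

Spelling the G♯ Phrygian dominant scale: G♯ A B♯ C♯ D♯ E F♯.
So we need the interval from B♯ up to F♯.
From B♯ to F♯: 6 semitones over a fifth = diminished.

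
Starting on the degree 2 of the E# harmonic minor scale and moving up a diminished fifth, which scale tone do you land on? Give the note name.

The scale is E# F## G# A# B# C# D##.
The degree 2 is F##; a diminished fifth above that is C# — scale degree 6.

C#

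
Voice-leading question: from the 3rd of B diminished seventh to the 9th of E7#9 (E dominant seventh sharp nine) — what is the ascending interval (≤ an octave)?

augmented third

The 3rd of B diminished seventh is D; the 9th of E7#9 (E dominant seventh sharp nine) is F##.
D up to F## is 5 semitones, a half step wider than a major third, so the interval is augmented.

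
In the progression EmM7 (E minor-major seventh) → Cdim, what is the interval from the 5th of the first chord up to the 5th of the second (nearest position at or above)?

EmM7 (E minor-major seventh) has B as its 5th, and Cdim has Gb as its 5th.
6 letter names make it a sixth; at 7 semitones (a whole step narrower than major) the quality is diminished.

diminished sixth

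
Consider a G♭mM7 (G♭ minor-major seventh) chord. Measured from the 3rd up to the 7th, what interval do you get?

G♭m(maj7) is spelled G♭–B𝄫–D♭–F.
3rd = B𝄫; 7th = F.
B𝄫 up to F is 8 semitones, a half step wider than a perfect fifth, so the interval is augmented.

augmented fifth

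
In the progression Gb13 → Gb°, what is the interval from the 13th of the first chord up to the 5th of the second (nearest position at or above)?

diminished seventh

The 13th of Gb13 is Eb; the 5th of Gb° is Dbb.
Eb up to Dbb is 9 semitones, a whole step narrower than a major seventh, so the interval is diminished.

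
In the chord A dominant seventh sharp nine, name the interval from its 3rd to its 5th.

The chord tones of A7#9 are A-C♯-E-G-B♯.
3rd = C♯; 5th = E.
From C♯ to E: 3 semitones over a third = minor.

m3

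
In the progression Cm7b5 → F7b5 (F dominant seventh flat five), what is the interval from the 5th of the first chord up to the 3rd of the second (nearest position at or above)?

augmented second

The 5th of Cm7b5 is Gb; the 3rd of F7b5 (F dominant seventh flat five) is A.
From Gb to A: 3 semitones over a second = augmented.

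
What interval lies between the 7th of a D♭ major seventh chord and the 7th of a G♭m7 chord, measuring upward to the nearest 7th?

D♭ major seventh has C as its 7th, and G♭m7 has F♭ as its 7th.
C up to F♭ is 4 semitones, a half step narrower than a perfect fourth, so the interval is diminished.

diminished fourth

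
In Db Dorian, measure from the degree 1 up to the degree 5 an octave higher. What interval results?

perfect twelfth

Db dorian: Db Eb Fb Gb Ab Bb Cb.
Degree 1 = Db; 5th degree (up an octave) = Ab.
From Db to Ab is 19 semitones, exactly the perfect twelfth.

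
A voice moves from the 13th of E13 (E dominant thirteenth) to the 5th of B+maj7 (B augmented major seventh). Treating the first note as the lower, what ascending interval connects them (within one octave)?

augmented fourth

E13 (E dominant thirteenth) has C# as its 13th, and B+maj7 (B augmented major seventh) has F## as its 5th.
4 letter names make it a fourth; at 6 semitones (a half step wider than perfect) the quality is augmented.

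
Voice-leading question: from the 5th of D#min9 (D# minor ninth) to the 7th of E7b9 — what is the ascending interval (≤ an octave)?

D#min9 (D# minor ninth) has A# as its 5th, and E7b9 has D as its 7th.
A# up to D is 4 semitones, a half step narrower than a perfect fourth, so the interval is diminished.

d4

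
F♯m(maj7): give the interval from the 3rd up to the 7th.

augmented 5th

Spelling the chord: F♯, A, C♯, E♯.
So we need the interval from A up to E♯.
A up to E♯ is 8 semitones, a half step wider than a perfect fifth, so the interval is augmented.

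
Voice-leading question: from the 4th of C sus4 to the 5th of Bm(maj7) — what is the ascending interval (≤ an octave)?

C sus4 has F as its 4th, and Bm(maj7) has F# as its 5th.
1 letter names make it a unison; at 1 semitone (a half step wider than perfect) the quality is augmented.

augmented 1st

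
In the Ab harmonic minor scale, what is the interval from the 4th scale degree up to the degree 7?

Ab harmonic minor: Ab Bb Cb Db Eb Fb G.
The 4th scale degree is Db and the 7th scale degree is G.
Db up to G is 6 semitones, a half step wider than a perfect fourth, so the interval is augmented.

A4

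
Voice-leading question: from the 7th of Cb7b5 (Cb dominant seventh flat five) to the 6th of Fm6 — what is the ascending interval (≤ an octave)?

The 7th of Cb7b5 (Cb dominant seventh flat five) is Bbb; the 6th of Fm6 is D.
Bbb up to D is 5 semitones, a half step wider than a major third, so the interval is augmented.

augmented third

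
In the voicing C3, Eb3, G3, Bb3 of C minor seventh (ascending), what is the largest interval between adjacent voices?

Adjacent intervals: C3→Eb3 = minor third; Eb3→G3 = major third; G3→Bb3 = minor third.
The largest is Eb3 to G3, a major third (4 semitones).

M3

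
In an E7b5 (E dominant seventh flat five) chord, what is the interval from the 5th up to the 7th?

M3

E dominant seventh flat five is spelled E-G#-Bb-D.
So we need the interval from Bb up to D.
Counting 3 letters and 4 half steps from Bb gives a major third.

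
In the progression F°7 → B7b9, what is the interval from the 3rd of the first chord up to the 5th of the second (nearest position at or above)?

augmented sixth

The 3rd of F°7 is Ab; the 5th of B7b9 is F#.
From Ab to F#: 10 semitones over a sixth = augmented.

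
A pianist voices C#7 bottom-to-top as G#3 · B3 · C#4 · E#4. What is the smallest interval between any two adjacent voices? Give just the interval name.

Adjacent intervals: G#3→B3 = minor third; B3→C#4 = major second; C#4→E#4 = major third.
The smallest is B3 to C#4, a major second (2 semitones).

major second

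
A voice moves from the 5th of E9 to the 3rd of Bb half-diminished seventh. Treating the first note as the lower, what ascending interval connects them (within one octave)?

diminished 3rd

E9 has B as its 5th, and Bb half-diminished seventh has Db as its 3rd.
B up to Db is 2 semitones, a whole step narrower than a major third, so the interval is diminished.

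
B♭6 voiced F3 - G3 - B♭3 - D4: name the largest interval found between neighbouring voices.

Adjacent intervals: F3→G3 = major second; G3→B♭3 = minor third; B♭3→D4 = major third.
The largest is B♭3 to D4, a major third (4 semitones).

M3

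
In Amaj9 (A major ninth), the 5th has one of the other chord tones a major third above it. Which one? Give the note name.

Amaj9 is spelled A C♯ E G♯ B.
The 5th is E. A major third above E is G♯.
G♯ is the chord's 7th.

G#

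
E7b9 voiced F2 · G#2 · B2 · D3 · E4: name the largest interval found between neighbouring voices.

Adjacent intervals: F2→G#2 = augmented second; G#2→B2 = minor third; B2→D3 = minor third; D3→E4 = major ninth.
The largest is D3 to E4, a major ninth (14 semitones).

major 9th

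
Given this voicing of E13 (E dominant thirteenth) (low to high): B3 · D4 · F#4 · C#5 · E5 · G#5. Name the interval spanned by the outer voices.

major thirteenth

The outer voices are B3 and G#5.
B up to G# spans 13 letter names and 21 semitones — a major thirteenth.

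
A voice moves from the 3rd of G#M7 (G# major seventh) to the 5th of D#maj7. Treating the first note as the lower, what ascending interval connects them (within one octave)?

minor seventh

G#M7 (G# major seventh) has B# as its 3rd, and D#maj7 has A# as its 5th.
From B# to A#: 10 semitones over a seventh = minor.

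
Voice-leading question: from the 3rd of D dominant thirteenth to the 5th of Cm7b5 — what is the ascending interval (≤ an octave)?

diminished second

D dominant thirteenth has F# as its 3rd, and Cm7b5 has Gb as its 5th.
2 letter names make it a second; at 0 semitones (a whole step narrower than major) the quality is diminished.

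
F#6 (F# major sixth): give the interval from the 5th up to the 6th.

The chord tones of F# major sixth are F#, A#, C#, D#.
5th = C#; 6th = D#.
C# up to D# spans 2 letter names and 2 semitones — a major second.

major 2nd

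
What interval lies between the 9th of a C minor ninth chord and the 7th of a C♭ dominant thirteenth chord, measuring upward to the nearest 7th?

diminished sixth

The 9th of C minor ninth is D; the 7th of C♭ dominant thirteenth is B𝄫.
D up to B𝄫 is 7 semitones, a whole step narrower than a major sixth, so the interval is diminished.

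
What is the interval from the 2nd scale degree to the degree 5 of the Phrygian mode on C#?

Spelling the Phrygian mode on C#: C# D E F# G# A B.
That puts D below G#.
From D to G#: 6 semitones over a fourth = augmented.

augmented fourth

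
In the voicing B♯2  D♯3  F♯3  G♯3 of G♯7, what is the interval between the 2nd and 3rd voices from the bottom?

Those voices are D♯3 and F♯3.
D♯ up to F♯ is 3 semitones, a half step narrower than a major third, so the interval is minor.

minor third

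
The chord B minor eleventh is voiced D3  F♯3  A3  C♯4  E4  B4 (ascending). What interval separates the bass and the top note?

major thirteenth

The outer voices are D3 and B4.
D up to B spans 13 letter names and 21 semitones — a major thirteenth.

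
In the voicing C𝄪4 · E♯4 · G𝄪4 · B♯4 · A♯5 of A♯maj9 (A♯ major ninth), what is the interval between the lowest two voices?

Those voices are C𝄪4 and E♯4.
3 letter names make it a third; at 3 semitones (a half step narrower than major) the quality is minor.

minor third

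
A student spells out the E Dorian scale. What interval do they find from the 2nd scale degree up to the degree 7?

minor sixth

E dorian: E F# G A B C# D.
2nd scale degree = F#; degree 7 = D.
From F# to D: 8 semitones over a sixth = minor.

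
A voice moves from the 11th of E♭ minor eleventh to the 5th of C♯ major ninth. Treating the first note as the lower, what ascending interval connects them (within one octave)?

augmented 7th

The 11th of E♭ minor eleventh is A♭; the 5th of C♯ major ninth is G♯.
7 letter names make it a seventh; at 12 semitones (a half step wider than major) the quality is augmented.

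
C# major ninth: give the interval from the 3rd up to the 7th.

C#maj9 (C# major ninth) is spelled C# E# G# B# D#.
So we need the interval from E# up to B#.
E# up to B# spans 5 letter names and 7 semitones — a perfect fifth.

perfect fifth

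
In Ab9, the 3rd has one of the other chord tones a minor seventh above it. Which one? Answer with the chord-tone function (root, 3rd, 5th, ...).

Ab9: Ab-C-Eb-Gb-Bb.
The 3rd is C. A minor seventh above C is Bb.
Bb is the chord's 9th.

9th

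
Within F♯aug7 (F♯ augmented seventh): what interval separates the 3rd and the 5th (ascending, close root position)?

F♯7#5 is spelled F♯, A♯, C𝄪, E.
The 3rd is A♯ and the 5th is C𝄪.
A♯ up to C𝄪 spans 3 letter names and 4 semitones — a major third.

M3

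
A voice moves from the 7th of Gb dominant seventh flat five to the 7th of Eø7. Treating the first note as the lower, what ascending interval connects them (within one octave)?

augmented sixth

The 7th of Gb dominant seventh flat five is Fb; the 7th of Eø7 is D.
From Fb to D: 10 semitones over a sixth = augmented.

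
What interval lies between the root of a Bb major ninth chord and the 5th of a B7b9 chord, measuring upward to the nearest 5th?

The root of Bb major ninth is Bb; the 5th of B7b9 is F#.
Bb up to F# is 8 semitones, a half step wider than a perfect fifth, so the interval is augmented.

augmented 5th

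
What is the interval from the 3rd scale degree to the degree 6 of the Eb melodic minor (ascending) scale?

Spelling the Eb melodic minor (ascending) scale: Eb F Gb Ab Bb C D.
So we need the interval from Gb up to C.
From Gb to C: 6 semitones over a fourth = augmented.

augmented fourth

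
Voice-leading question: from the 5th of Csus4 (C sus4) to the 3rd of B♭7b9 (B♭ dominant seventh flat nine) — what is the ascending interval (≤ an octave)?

perfect fifth

The 5th of Csus4 (C sus4) is G; the 3rd of B♭7b9 (B♭ dominant seventh flat nine) is D.
G up to D spans 5 letter names and 7 semitones — a perfect fifth.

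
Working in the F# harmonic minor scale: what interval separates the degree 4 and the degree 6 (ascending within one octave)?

minor third

F# harmonic minor: F# G# A B C# D E#.
That puts B below D.
B up to D is 3 semitones, a half step narrower than a major third, so the interval is minor.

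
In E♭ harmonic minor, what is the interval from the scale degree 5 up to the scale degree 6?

m2

Spelling E♭ harmonic minor: E♭ F G♭ A♭ B♭ C♭ D.
Scale degree 5 = B♭; 6th scale degree = C♭.
From B♭ to C♭: 1 semitone over a second = minor.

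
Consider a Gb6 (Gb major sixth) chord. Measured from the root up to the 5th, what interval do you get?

perfect fifth

Spelling the chord: Gb–Bb–Db–Eb.
That puts Gb below Db.
Gb up to Db spans 5 letter names and 7 semitones — a perfect fifth.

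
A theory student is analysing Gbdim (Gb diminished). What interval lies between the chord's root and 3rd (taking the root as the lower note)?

m3

The chord tones of Gbdim (Gb diminished) are Gb-Bbb-Dbb.
Root = Gb; 3rd = Bbb.
Gb up to Bbb is 3 semitones, a half step narrower than a major third, so the interval is minor.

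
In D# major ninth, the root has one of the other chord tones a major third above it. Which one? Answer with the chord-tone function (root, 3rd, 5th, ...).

3rd

D#maj9: D#–F##–A#–C##–E#.
The root is D#. A major third above D# is F##.
F## is the chord's 3rd.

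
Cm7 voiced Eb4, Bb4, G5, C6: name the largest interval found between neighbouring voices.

major 6th

Adjacent intervals: Eb4→Bb4 = perfect fifth; Bb4→G5 = major sixth; G5→C6 = perfect fourth.
The largest is Bb4 to G5, a major sixth (9 semitones).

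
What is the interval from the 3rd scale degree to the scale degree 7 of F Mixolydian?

diminished 5th

F mixolydian: F G A Bb C D Eb.
3rd scale degree = A; scale degree 7 = Eb.
From A to Eb: 6 semitones over a fifth = diminished.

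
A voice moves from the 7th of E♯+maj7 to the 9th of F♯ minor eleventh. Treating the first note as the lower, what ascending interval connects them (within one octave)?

diminished 4th

E♯+maj7 has D𝄪 as its 7th, and F♯ minor eleventh has G♯ as its 9th.
From D𝄪 to G♯: 4 semitones over a fourth = diminished.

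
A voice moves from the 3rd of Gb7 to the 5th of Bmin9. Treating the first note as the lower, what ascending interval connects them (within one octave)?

augmented fifth

Gb7 has Bb as its 3rd, and Bmin9 has F# as its 5th.
Bb up to F# is 8 semitones, a half step wider than a perfect fifth, so the interval is augmented.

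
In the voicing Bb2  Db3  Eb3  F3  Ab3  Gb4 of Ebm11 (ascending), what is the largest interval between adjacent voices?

m7

Adjacent intervals: Bb2→Db3 = minor third; Db3→Eb3 = major second; Eb3→F3 = major second; F3→Ab3 = minor third; Ab3→Gb4 = minor seventh.
The largest is Ab3 to Gb4, a minor seventh (10 semitones).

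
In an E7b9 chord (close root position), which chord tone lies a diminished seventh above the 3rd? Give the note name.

E7b9 (E dominant seventh flat nine) is spelled E-G♯-B-D-F.
The 3rd is G♯. A diminished seventh above G♯ is F.
F is the chord's 9th.

F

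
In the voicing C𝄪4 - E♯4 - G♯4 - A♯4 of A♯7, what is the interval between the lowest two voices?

m3

Those voices are C𝄪4 and E♯4.
C𝄪 up to E♯ is 3 semitones, a half step narrower than a major third, so the interval is minor.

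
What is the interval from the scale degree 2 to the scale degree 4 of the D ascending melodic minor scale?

m3

Spelling the D ascending melodic minor scale: D E F G A B C#.
That puts E below G.
3 letter names make it a third; at 3 semitones (a half step narrower than major) the quality is minor.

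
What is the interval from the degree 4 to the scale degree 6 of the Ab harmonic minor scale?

The scale runs Ab Bb Cb Db Eb Fb G.
So we need the interval from Db up to Fb.
From Db to Fb: 3 semitones over a third = minor.

minor third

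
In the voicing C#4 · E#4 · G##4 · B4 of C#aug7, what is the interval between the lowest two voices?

major 3rd

Those voices are C#4 and E#4.
From C# to E# is 4 semitones, exactly the major third.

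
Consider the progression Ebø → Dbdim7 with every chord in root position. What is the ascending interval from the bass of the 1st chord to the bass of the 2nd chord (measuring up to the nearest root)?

The roots are Eb and Db.
From Eb to Db: 10 semitones over a seventh = minor.

minor 7th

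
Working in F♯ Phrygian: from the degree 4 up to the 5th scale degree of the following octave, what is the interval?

major 9th

The scale runs F♯ G A B C♯ D E.
So we need the interval from B up to C♯.
From B to C♯ is 14 semitones, exactly the major ninth.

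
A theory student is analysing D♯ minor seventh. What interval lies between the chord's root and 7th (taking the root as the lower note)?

m7

D♯-7 is spelled D♯-F♯-A♯-C♯.
The root is D♯ and the 7th is C♯.
From D♯ to C♯: 10 semitones over a seventh = minor.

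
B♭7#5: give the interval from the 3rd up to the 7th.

Spelling the chord: B♭, D, F♯, A♭.
That puts D below A♭.
D up to A♭ is 6 semitones, a half step narrower than a perfect fifth, so the interval is diminished.
That tritone between 3rd and 7th is what gives the dominant seventh its pull toward resolution.

diminished 5th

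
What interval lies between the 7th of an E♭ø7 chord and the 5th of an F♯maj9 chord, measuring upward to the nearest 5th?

A7

E♭ø7 has D♭ as its 7th, and F♯maj9 has C♯ as its 5th.
From D♭ to C♯: 12 semitones over a seventh = augmented.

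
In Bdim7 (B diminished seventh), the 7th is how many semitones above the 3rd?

6

Spelling the chord: B–D–F–Ab.
D to Ab is a diminished fifth: 6 semitones.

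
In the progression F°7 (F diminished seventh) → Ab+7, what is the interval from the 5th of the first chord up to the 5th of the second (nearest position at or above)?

F°7 (F diminished seventh) has Cb as its 5th, and Ab+7 has E as its 5th.
From Cb to E: 5 semitones over a third = augmented.

augmented third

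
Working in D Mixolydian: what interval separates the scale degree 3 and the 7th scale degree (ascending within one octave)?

diminished fifth

D mixolydian: D E F# G A B C.
So we need the interval from F# up to C.
F# up to C is 6 semitones, a half step narrower than a perfect fifth, so the interval is diminished.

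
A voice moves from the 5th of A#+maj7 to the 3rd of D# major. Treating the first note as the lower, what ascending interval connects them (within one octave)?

A#+maj7 has E## as its 5th, and D# major has F## as its 3rd.
2 letter names make it a second; at 1 semitone (a half step narrower than major) the quality is minor.

minor second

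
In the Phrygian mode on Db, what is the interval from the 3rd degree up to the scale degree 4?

The scale runs Db Ebb Fb Gb Ab Bbb Cb.
That puts Fb below Gb.
Counting 2 letters and 2 half steps from Fb gives a major second.

major second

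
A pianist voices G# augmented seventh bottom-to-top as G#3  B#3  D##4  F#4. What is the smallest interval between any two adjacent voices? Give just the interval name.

Adjacent intervals: G#3→B#3 = major third; B#3→D##4 = major third; D##4→F#4 = diminished third.
The smallest is D##4 to F#4, a diminished third (2 semitones).

d3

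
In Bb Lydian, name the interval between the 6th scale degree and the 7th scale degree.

major 2nd

Bb lydian: Bb C D E F G A.
So we need the interval from G up to A.
G up to A spans 2 letter names and 2 semitones — a major second.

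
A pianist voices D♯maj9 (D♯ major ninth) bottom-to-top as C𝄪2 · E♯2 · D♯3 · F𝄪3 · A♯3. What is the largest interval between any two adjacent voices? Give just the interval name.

Adjacent intervals: C𝄪2→E♯2 = minor third; E♯2→D♯3 = minor seventh; D♯3→F𝄪3 = major third; F𝄪3→A♯3 = minor third.
The largest is E♯2 to D♯3, a minor seventh (10 semitones).

minor seventh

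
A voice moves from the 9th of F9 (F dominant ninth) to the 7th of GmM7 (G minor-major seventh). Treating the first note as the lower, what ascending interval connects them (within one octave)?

major seventh

The 9th of F9 (F dominant ninth) is G; the 7th of GmM7 (G minor-major seventh) is F♯.
G up to F♯ spans 7 letter names and 11 semitones — a major seventh.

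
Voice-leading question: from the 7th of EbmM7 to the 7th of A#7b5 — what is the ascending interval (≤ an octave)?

augmented fourth

The 7th of EbmM7 is D; the 7th of A#7b5 is G#.
4 letter names make it a fourth; at 6 semitones (a half step wider than perfect) the quality is augmented.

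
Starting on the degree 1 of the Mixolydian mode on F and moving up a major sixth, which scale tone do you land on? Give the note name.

D

The scale is F G A Bb C D Eb.
The degree 1 is F; a major sixth above that is D — scale degree 6.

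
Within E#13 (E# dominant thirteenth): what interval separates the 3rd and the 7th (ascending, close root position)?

d5

E#13 (E# dominant thirteenth): E#, G##, B#, D#, F##, C##.
So we need the interval from G## up to D#.
5 letter names make it a fifth; at 6 semitones (a half step narrower than perfect) the quality is diminished.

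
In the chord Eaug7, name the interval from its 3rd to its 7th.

The chord tones of Eaug7 (E augmented seventh) are E-G#-B#-D.
The 3rd is G# and the 7th is D.
G# up to D is 6 semitones, a half step narrower than a perfect fifth, so the interval is diminished.
This 3–7 tritone is the characteristic tension at the heart of the dominant sound.

diminished fifth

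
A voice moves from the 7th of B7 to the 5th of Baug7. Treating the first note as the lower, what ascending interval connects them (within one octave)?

augmented sixth

The 7th of B7 is A; the 5th of Baug7 is F##.
From A to F##: 10 semitones over a sixth = augmented.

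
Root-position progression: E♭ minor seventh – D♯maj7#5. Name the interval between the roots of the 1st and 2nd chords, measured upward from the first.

The roots are E♭ and D♯.
7 letter names make it a seventh; at 12 semitones (a half step wider than major) the quality is augmented.

augmented seventh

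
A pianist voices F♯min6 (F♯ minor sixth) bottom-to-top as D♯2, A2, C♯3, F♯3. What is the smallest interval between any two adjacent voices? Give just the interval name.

Adjacent intervals: D♯2→A2 = diminished fifth; A2→C♯3 = major third; C♯3→F♯3 = perfect fourth.
The smallest is A2 to C♯3, a major third (4 semitones).

major third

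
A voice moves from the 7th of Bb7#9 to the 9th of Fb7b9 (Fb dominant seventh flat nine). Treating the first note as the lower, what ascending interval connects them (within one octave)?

d7

Bb7#9 has Ab as its 7th, and Fb7b9 (Fb dominant seventh flat nine) has Gbb as its 9th.
Ab up to Gbb is 9 semitones, a whole step narrower than a major seventh, so the interval is diminished.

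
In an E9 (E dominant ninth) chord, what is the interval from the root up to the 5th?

perfect 5th

E9 is spelled E-G♯-B-D-F♯.
Root = E; 5th = B.
Counting 5 letters and 7 half steps from E gives a perfect fifth.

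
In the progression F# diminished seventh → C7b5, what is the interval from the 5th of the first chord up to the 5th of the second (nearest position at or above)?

diminished fifth

The 5th of F# diminished seventh is C; the 5th of C7b5 is Gb.
5 letter names make it a fifth; at 6 semitones (a half step narrower than perfect) the quality is diminished.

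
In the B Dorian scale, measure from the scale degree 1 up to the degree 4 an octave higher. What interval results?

B dorian: B C# D E F# G# A.
That puts B below E.
B up to E spans 11 letter names and 17 semitones — a perfect eleventh.

perfect eleventh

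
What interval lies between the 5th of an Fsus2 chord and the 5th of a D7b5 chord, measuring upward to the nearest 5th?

Fsus2 has C as its 5th, and D7b5 has A♭ as its 5th.
6 letter names make it a sixth; at 8 semitones (a half step narrower than major) the quality is minor.

minor 6th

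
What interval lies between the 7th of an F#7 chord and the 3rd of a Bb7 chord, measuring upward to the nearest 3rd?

minor seventh

The 7th of F#7 is E; the 3rd of Bb7 is D.
7 letter names make it a seventh; at 10 semitones (a half step narrower than major) the quality is minor.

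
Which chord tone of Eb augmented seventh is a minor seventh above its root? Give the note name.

Eb+7 is spelled Eb–G–B–Db.
The root is Eb. A minor seventh above Eb is Db.
Db is the chord's 7th.

Db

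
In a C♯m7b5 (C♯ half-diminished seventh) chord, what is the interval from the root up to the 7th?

C♯m7b5: C♯, E, G, B.
So we need the interval from C♯ up to B.
7 letter names make it a seventh; at 10 semitones (a half step narrower than major) the quality is minor.

minor seventh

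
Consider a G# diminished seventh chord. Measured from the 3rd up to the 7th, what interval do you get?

diminished fifth

G# diminished seventh is spelled G# B D F.
So we need the interval from B up to F.
5 letter names make it a fifth; at 6 semitones (a half step narrower than perfect) the quality is diminished.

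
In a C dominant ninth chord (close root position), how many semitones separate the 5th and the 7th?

3

C9 is spelled C–E–G–Bb–D.
G to Bb is a minor third: 3 semitones.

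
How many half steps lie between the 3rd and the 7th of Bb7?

Spelling the chord: Bb, D, F, Ab.
D to Ab is a diminished fifth: 6 semitones.

6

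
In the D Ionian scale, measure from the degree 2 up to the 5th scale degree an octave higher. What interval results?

perfect eleventh

D major: D E F# G A B C#.
Degree 2 = E; degree 5 (up an octave) = A.
From E to A is 17 semitones, exactly the perfect eleventh.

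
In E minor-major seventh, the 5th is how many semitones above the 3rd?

4

EmM7 (E minor-major seventh) is spelled E-G-B-D#.
G to B is a major third: 4 semitones.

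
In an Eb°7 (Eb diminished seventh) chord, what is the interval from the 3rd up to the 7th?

d5

Spelling the chord: Eb-Gb-Bbb-Dbb.
So we need the interval from Gb up to Dbb.
From Gb to Dbb: 6 semitones over a fifth = diminished.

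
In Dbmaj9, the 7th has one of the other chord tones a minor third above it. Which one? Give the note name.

Eb

Dbmaj9 (Db major ninth): Db F Ab C Eb.
The 7th is C. A minor third above C is Eb.
Eb is the chord's 9th.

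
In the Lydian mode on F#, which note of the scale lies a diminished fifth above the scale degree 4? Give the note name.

F#

The scale is F# G# A# B# C# D# E#.
The scale degree 4 is B#; a diminished fifth above that is F# — scale degree 1.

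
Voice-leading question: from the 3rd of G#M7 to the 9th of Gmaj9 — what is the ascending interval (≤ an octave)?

diminished seventh

G#M7 has B# as its 3rd, and Gmaj9 has A as its 9th.
7 letter names make it a seventh; at 9 semitones (a whole step narrower than major) the quality is diminished.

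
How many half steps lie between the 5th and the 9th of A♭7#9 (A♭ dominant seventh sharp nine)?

The chord tones of A♭7#9 are A♭, C, E♭, G♭, B.
E♭ to B is an augmented fifth: 8 semitones.

8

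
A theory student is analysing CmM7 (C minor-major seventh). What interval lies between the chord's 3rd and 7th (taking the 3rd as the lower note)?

Cm(maj7) is spelled C–Eb–G–B.
3rd = Eb; 7th = B.
Eb up to B is 8 semitones, a half step wider than a perfect fifth, so the interval is augmented.

augmented fifth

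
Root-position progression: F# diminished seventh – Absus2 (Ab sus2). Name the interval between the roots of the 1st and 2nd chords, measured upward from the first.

diminished third

The roots are F# and Ab.
From F# to Ab: 2 semitones over a third = diminished.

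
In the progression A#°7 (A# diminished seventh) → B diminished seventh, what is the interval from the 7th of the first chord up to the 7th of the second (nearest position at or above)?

minor second

A#°7 (A# diminished seventh) has G as its 7th, and B diminished seventh has Ab as its 7th.
2 letter names make it a second; at 1 semitone (a half step narrower than major) the quality is minor.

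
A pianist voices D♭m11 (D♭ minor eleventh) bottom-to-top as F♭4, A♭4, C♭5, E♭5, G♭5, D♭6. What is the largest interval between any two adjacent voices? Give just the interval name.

perfect 5th

Adjacent intervals: F♭4→A♭4 = major third; A♭4→C♭5 = minor third; C♭5→E♭5 = major third; E♭5→G♭5 = minor third; G♭5→D♭6 = perfect fifth.
The largest is G♭5 to D♭6, a perfect fifth (7 semitones).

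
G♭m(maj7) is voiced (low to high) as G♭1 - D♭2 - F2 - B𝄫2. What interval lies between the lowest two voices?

Those voices are G♭1 and D♭2.
From G♭ to D♭ is 7 semitones, exactly the perfect fifth.

perfect 5th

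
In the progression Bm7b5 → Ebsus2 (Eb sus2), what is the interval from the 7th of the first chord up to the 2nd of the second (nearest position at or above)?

Bm7b5 has A as its 7th, and Ebsus2 (Eb sus2) has F as its 2nd.
From A to F: 8 semitones over a sixth = minor.

minor sixth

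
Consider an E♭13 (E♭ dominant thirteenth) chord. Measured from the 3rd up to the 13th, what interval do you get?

E♭13 is spelled E♭, G, B♭, D♭, F, C.
3rd = G; 13th = C.
From G to C is 17 semitones, exactly the perfect eleventh.

perfect 11th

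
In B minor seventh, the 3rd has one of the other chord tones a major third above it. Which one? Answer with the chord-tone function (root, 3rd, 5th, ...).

5th

B-7 (B minor seventh) is spelled B–D–F#–A.
The 3rd is D. A major third above D is F#.
F# is the chord's 5th.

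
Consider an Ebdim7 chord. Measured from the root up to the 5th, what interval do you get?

Eb°7: Eb–Gb–Bbb–Dbb.
The root is Eb and the 5th is Bbb.
5 letter names make it a fifth; at 6 semitones (a half step narrower than perfect) the quality is diminished.

diminished fifth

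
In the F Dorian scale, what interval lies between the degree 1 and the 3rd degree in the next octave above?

minor tenth

Spelling the F Dorian scale: F G Ab Bb C D Eb.
That puts F below Ab.
From F to Ab: 15 semitones over a tenth = minor.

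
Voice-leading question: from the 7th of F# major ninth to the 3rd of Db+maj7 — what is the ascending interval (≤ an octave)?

diminished second

The 7th of F# major ninth is E#; the 3rd of Db+maj7 is F.
2 letter names make it a second; at 0 semitones (a whole step narrower than major) the quality is diminished.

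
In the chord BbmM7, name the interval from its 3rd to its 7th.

Bb minor-major seventh: Bb, Db, F, A.
That puts Db below A.
From Db to A: 8 semitones over a fifth = augmented.

augmented 5th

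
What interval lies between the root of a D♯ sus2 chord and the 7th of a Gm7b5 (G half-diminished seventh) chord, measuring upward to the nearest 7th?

diminished third

The root of D♯ sus2 is D♯; the 7th of Gm7b5 (G half-diminished seventh) is F.
D♯ up to F is 2 semitones, a whole step narrower than a major third, so the interval is diminished.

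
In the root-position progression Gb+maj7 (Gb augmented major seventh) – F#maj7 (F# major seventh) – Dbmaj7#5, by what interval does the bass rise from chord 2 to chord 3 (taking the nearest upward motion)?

The roots are F# and Db.
F# up to Db is 7 semitones, a whole step narrower than a major sixth, so the interval is diminished.

diminished sixth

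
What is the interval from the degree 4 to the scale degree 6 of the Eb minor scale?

minor 3rd

The scale runs Eb F Gb Ab Bb Cb Db.
That puts Ab below Cb.
3 letter names make it a third; at 3 semitones (a half step narrower than major) the quality is minor.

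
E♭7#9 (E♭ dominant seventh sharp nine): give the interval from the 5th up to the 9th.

E♭ dominant seventh sharp nine is spelled E♭–G–B♭–D♭–F♯.
That puts B♭ below F♯.
5 letter names make it a fifth; at 8 semitones (a half step wider than perfect) the quality is augmented.

augmented fifth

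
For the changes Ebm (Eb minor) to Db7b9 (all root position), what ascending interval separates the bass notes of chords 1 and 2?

The roots are Eb and Db.
From Eb to Db: 10 semitones over a seventh = minor.

minor seventh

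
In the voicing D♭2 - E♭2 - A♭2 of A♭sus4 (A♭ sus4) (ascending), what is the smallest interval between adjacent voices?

major second

Adjacent intervals: D♭2→E♭2 = major second; E♭2→A♭2 = perfect fourth.
The smallest is D♭2 to E♭2, a major second (2 semitones).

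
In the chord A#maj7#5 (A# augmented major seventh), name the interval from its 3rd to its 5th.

major third

A#maj7#5 is spelled A#-C##-E##-G##.
That puts C## below E##.
From C## to E## is 4 semitones, exactly the major third.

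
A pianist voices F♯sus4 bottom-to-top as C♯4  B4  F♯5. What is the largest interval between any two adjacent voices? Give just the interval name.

minor seventh

Adjacent intervals: C♯4→B4 = minor seventh; B4→F♯5 = perfect fifth.
The largest is C♯4 to B4, a minor seventh (10 semitones).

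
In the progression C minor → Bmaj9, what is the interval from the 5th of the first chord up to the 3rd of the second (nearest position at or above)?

The 5th of C minor is G; the 3rd of Bmaj9 is D#.
From G to D#: 8 semitones over a fifth = augmented.

augmented 5th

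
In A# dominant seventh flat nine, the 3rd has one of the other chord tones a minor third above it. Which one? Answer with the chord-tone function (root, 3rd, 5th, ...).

5th

Spelling the chord: A#, C##, E#, G#, B.
The 3rd is C##. A minor third above C## is E#.
E# is the chord's 5th.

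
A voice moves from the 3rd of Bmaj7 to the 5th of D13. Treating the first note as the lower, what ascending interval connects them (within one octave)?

The 3rd of Bmaj7 is D#; the 5th of D13 is A.
From D# to A: 6 semitones over a fifth = diminished.

d5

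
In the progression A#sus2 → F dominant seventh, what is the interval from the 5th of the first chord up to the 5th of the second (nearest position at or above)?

A#sus2 has E# as its 5th, and F dominant seventh has C as its 5th.
From E# to C: 7 semitones over a sixth = diminished.

diminished 6th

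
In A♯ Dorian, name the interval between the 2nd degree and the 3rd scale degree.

m2

The scale runs A♯ B♯ C♯ D♯ E♯ F𝄪 G♯.
2nd degree = B♯; 3rd degree = C♯.
From B♯ to C♯: 1 semitone over a second = minor.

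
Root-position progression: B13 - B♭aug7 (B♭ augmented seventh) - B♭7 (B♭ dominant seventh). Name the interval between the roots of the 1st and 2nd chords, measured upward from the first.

The roots are B and B♭.
8 letter names make it an octave; at 11 semitones (a half step narrower than perfect) the quality is diminished.

diminished octave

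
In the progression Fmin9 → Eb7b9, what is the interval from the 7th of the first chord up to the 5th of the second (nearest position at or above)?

perfect fifth

The 7th of Fmin9 is Eb; the 5th of Eb7b9 is Bb.
From Eb to Bb is 7 semitones, exactly the perfect fifth.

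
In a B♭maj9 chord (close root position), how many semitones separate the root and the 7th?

B♭maj9 (B♭ major ninth) is spelled B♭ D F A C.
B♭ to A is a major seventh: 11 semitones.

11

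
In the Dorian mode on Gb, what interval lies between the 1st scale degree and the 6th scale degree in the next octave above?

The scale runs Gb Ab Bbb Cb Db Eb Fb.
The 1st scale degree is Gb and the scale degree 6 (up an octave) is Eb.
From Gb to Eb is 21 semitones, exactly the major thirteenth.

major thirteenth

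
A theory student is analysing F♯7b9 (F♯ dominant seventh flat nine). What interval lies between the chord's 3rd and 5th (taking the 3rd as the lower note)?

F♯7b9: F♯-A♯-C♯-E-G.
So we need the interval from A♯ up to C♯.
3 letter names make it a third; at 3 semitones (a half step narrower than major) the quality is minor.

m3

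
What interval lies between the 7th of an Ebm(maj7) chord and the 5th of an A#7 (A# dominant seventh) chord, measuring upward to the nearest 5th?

Ebm(maj7) has D as its 7th, and A#7 (A# dominant seventh) has E# as its 5th.
2 letter names make it a second; at 3 semitones (a half step wider than major) the quality is augmented.

augmented second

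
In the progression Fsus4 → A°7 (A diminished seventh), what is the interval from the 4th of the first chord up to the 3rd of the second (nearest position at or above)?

major second

The 4th of Fsus4 is B♭; the 3rd of A°7 (A diminished seventh) is C.
B♭ up to C spans 2 letter names and 2 semitones — a major second.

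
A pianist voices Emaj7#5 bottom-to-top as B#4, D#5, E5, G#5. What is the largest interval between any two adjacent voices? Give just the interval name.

Adjacent intervals: B#4→D#5 = minor third; D#5→E5 = minor second; E5→G#5 = major third.
The largest is E5 to G#5, a major third (4 semitones).

major third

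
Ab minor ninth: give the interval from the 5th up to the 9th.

The chord tones of Ab minor ninth are Ab, Cb, Eb, Gb, Bb.
That puts Eb below Bb.
Counting 5 letters and 7 half steps from Eb gives a perfect fifth.

perfect fifth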